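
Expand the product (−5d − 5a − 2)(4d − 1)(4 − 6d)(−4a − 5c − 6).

(−5d − 5a − 2)(4d − 1)(4 − 6d)(−4a − 5c − 6)
= (−20d^2 + 5d − 20ad + 5a − 8d + 2)(4 − 6d)(−4a − 5c − 6)    [distributive law]
= (−20d^2 − 3d − 20ad + 5a + 2)(4 − 6d)(−4a − 5c − 6)    [combine like terms]
= (−80d^2 + 120d^3 − 12d + 18d^2 − 80ad + 120ad^2 + 20a − 30ad + 8 − 12d)(−4a − 5c − 6)    [distributive law]
= (−62d^2 + 120d^3 − 24d − 110ad + 120ad^2 + 20a + 8)(−4a − 5c − 6)    [combine like terms]
= 248ad^2 + 310cd^2 + 372d^2 − 480ad^3 − 600cd^3 − 720d^3 + 96ad + 120cd + 144d + 440a^2d + 550acd + 660ad − 480a^2d^2 − 600acd^2 − 720ad^2 − 80a^2 − 100ac − 120a − 32a − 40c − 48    [distributive law]
= −472ad^2 + 310cd^2 + 372d^2 − 480ad^3 − 600cd^3 − 720d^3 + 756ad + 120cd + 144d + 440a^2d + 550acd − 480a^2d^2 − 600acd^2 − 80a^2 − 100ac − 152a − 40c − 48    [combine like terms]

−472ad^2 + 310cd^2 + 372d^2 − 480ad^3 − 600cd^3 − 720d^3 + 756ad + 120cd + 144d + 440a^2d + 550acd − 480a^2d^2 − 600acd^2 − 80a^2 − 100ac − 152a − 40c − 48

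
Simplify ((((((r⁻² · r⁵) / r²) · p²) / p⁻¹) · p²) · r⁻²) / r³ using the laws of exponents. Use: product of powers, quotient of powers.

p⁵·r⁻⁴

((((((r⁻² · r⁵) / r²) · p²) / p⁻¹) · p²) · r⁻²) / r³
= (((((r³ / r²) · p²) / p⁻¹) · p²) · r⁻²) / r³    [product of powers]
= ((((r · p²) / p⁻¹) · p²) · r⁻²) / r³    [quotient of powers]
= p⁵·r⁻⁴    [quotient of powers; product of powers]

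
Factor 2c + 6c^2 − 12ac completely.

2c(1 + 3c − 6a)

2c + 6c^2 − 12ac
= 2(c + 3c^2 − 6ac)    [factor out 2]
= 2c(1 + 3c − 6a)    [factor out c]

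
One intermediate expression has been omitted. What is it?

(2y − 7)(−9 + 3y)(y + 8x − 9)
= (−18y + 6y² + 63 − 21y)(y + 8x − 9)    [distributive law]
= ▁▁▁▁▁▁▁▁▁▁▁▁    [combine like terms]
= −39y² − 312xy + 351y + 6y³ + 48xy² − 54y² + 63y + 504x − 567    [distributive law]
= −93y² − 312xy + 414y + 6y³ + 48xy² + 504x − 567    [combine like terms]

Applying combine like terms to the line above:

(−39y + 6y² + 63)(y + 8x − 9)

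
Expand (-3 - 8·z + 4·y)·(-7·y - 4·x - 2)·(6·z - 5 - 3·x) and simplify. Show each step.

-202·y·z - 65·y + 41·x·y - 136·x·z - 78·x - 36·x² - 44·z - 30 + 336·y·z² - 264·x·y·z + 192·x·z² - 96·x²·z + 96·z² - 168·y²·z + 140·y² + 84·x·y² + 48·x²·y

(-3 - 8·z + 4·y)·(-7·y - 4·x - 2)·(6·z - 5 - 3·x)
= (21·y + 12·x + 6 + 56·y·z + 32·x·z + 16·z - 28·y² - 16·x·y - 8·y)·(6·z - 5 - 3·x)    [distributive law]
= (13·y + 12·x + 6 + 56·y·z + 32·x·z + 16·z - 28·y² - 16·x·y)·(6·z - 5 - 3·x)    [combine like terms]
= 78·y·z - 65·y - 39·x·y + 72·x·z - 60·x - 36·x² + 36·z - 30 - 18·x + 336·y·z² - 280·y·z - 168·x·y·z + 192·x·z² - 160·x·z - 96·x²·z + 96·z² - 80·z - 48·x·z - 168·y²·z + 140·y² + 84·x·y² - 96·x·y·z + 80·x·y + 48·x²·y    [distributive law]
= -202·y·z - 65·y + 41·x·y - 136·x·z - 78·x - 36·x² - 44·z - 30 + 336·y·z² - 264·x·y·z + 192·x·z² - 96·x²·z + 96·z² - 168·y²·z + 140·y² + 84·x·y² + 48·x²·y    [combine like terms]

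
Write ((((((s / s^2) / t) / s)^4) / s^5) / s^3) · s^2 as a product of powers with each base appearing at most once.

s^(-14)·t^(-4)

((((((s / s^2) / t) / s)^4) / s^5) / s^3) · s^2
= ((((((s / s^2) / t)^4) / (s^4)) / s^5) / s^3) · s^2    [power of a quotient]
= ((((((s / s^2)^4) / (t^4)) / (s^4)) / s^5) / s^3) · s^2    [power of a quotient]
= ((((((s^4) / ((s^2)^4)) / (t^4)) / (s^4)) / s^5) / s^3) · s^2    [power of a quotient]
= (((((s^4 / s^8) / (t^4)) / (s^4)) / s^5) / s^3) · s^2    [power of a power]
= ((((s^(-4) / (t^4)) / (s^4)) / s^5) / s^3) · s^2    [quotient of powers]
= s^(-14)·t^(-4)    [quotient of powers; product of powers]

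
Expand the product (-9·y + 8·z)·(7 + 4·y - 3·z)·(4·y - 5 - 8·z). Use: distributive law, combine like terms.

-72·y² + 315·y + 433·y·z - 144·y³ + 524·y²·z - 568·y·z² - 280·z - 328·z² + 192·z³

(-9·y + 8·z)·(7 + 4·y - 3·z)·(4·y - 5 - 8·z)
= (-63·y - 36·y² + 27·y·z + 56·z + 32·y·z - 24·z²)·(4·y - 5 - 8·z)    [distributive law]
= (-63·y - 36·y² + 59·y·z + 56·z - 24·z²)·(4·y - 5 - 8·z)    [combine like terms]
= -252·y² + 315·y + 504·y·z - 144·y³ + 180·y² + 288·y²·z + 236·y²·z - 295·y·z - 472·y·z² + 224·y·z - 280·z - 448·z² - 96·y·z² + 120·z² + 192·z³    [distributive law]
= -72·y² + 315·y + 433·y·z - 144·y³ + 524·y²·z - 568·y·z² - 280·z - 328·z² + 192·z³    [combine like terms]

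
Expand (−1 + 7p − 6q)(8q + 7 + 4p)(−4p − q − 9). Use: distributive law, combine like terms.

−133pq + 482q² + 457q − 377p + 63 − 432p² − 156p²q + 160pq² − 112p³ + 48q³

(−1 + 7p − 6q)(8q + 7 + 4p)(−4p − q − 9)
= (−8q − 7 − 4p + 56pq + 49p + 28p² − 48q² − 42q − 24pq)(−4p − q − 9)    [distributive law]
= (−50q − 7 + 45p + 32pq + 28p² − 48q²)(−4p − q − 9)    [combine like terms]
= 200pq + 50q² + 450q + 28p + 7q + 63 − 180p² − 45pq − 405p − 128p²q − 32pq² − 288pq − 112p³ − 28p²q − 252p² + 192pq² + 48q³ + 432q²    [distributive law]
= −133pq + 482q² + 457q − 377p + 63 − 432p² − 156p²q + 160pq² − 112p³ + 48q³    [combine like terms]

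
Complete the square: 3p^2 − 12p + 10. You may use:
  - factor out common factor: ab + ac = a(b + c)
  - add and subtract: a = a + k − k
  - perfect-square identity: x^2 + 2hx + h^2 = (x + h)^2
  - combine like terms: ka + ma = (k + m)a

3p^2 − 12p + 10
= 3(p^2 − 4p) + 10    [factor out 3 from the p-terms]
= 3(p^2 − 4p + 4 − 4) + 10    [add and subtract 4 inside the bracket]
= 3(p − 2)^2 − 12 + 10    [perfect-square identity]
= 3(p − 2)^2 − 2    [combine constants]

3(p − 2)^2 − 2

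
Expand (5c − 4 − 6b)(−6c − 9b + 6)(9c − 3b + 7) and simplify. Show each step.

(5c − 4 − 6b)(−6c − 9b + 6)(9c − 3b + 7)
= (−30c^2 − 45bc + 30c + 24c + 36b − 24 + 36bc + 54b^2 − 36b)(9c − 3b + 7)    [distributive law]
= (−30c^2 − 9bc + 54c − 24 + 54b^2)(9c − 3b + 7)    [combine like terms]
= −270c^3 + 90bc^2 − 210c^2 − 81bc^2 + 27b^2c − 63bc + 486c^2 − 162bc + 378c − 216c + 72b − 168 + 486b^2c − 162b^3 + 378b^2    [distributive law]
= −270c^3 + 9bc^2 + 276c^2 + 513b^2c − 225bc + 162c + 72b − 168 − 162b^3 + 378b^2    [combine like terms]

−270c^3 + 9bc^2 + 276c^2 + 513b^2c − 225bc + 162c + 72b − 168 − 162b^3 + 378b^2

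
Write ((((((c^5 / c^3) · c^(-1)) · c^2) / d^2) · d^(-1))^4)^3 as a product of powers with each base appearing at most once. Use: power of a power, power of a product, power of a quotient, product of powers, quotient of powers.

((((((c^5 / c^3) · c^(-1)) · c^2) / d^2) · d^(-1))^4)^3
= (((((c^5 / c^3) · c^(-1)) · c^2) / d^2) · d^(-1))^12    [power of a power]
= (((((c^5 / c^3) · c^(-1)) · c^2) / d^2)^12) · ((d^(-1))^12)    [power of a product]
= (((((c^5 / c^3) · c^(-1)) · c^2)^12) / ((d^2)^12)) · ((d^(-1))^12)    [power of a quotient]
= (((((c^5 / c^3) · c^(-1))^12) · ((c^2)^12)) / ((d^2)^12)) · ((d^(-1))^12)    [power of a product]
= (((((c^5 / c^3)^12) · ((c^(-1))^12)) · ((c^2)^12)) / ((d^2)^12)) · ((d^(-1))^12)    [power of a product]
= ((((((c^5)^12) / ((c^3)^12)) · ((c^(-1))^12)) · ((c^2)^12)) / ((d^2)^12)) · ((d^(-1))^12)    [power of a quotient]
= ((((c^60 / ((c^3)^12)) · ((c^(-1))^12)) · ((c^2)^12)) / ((d^2)^12)) · ((d^(-1))^12)    [power of a power]
= ((((c^60 / c^36) · ((c^(-1))^12)) · ((c^2)^12)) / ((d^2)^12)) · ((d^(-1))^12)    [power of a power]
= (((c^24 · ((c^(-1))^12)) · ((c^2)^12)) / ((d^2)^12)) · ((d^(-1))^12)    [quotient of powers]
= (((c^24 · c^(-12)) · ((c^2)^12)) / ((d^2)^12)) · ((d^(-1))^12)    [power of a power]
= ((c^12 · ((c^2)^12)) / ((d^2)^12)) · ((d^(-1))^12)    [product of powers]
= ((c^12 · c^24) / ((d^2)^12)) · ((d^(-1))^12)    [power of a power]
= (c^36 / ((d^2)^12)) · ((d^(-1))^12)    [product of powers]
= (c^36 / d^24) · ((d^(-1))^12)    [power of a power]
= (c^36 / d^24) · d^(-12)    [power of a power]
= c^36d^(-36)    [quotient of powers]

c^36d^(-36)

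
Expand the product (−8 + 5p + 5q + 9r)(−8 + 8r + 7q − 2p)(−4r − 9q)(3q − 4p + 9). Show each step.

13704qr + 1888pr − 2304r + 6048q^2 + 4248pq − 5184q − 7908qr^2 − 2968pr^2 + 4896r^2 − 4779q^2r − 8826pqr − 243q^3 − 4833pq^2 − 24p^2r − 54p^2q + 3976pqr^2 + 352p^2r^2 + 3374pq^2r + 1312p^2qr + 585pq^3 + 1170p^2q^2 − 160p^3r − 360p^3q − 3180q^2r^2 − 3201q^3r − 945q^4 − 864qr^3 + 1152pr^3 − 2592r^3

(−8 + 5p + 5q + 9r)(−8 + 8r + 7q − 2p)(−4r − 9q)(3q − 4p + 9)
= (64 − 64r − 56q + 16p − 40p + 40pr + 35pq − 10p^2 − 40q + 40qr + 35q^2 − 10pq − 72r + 72r^2 + 63qr − 18pr)(−4r − 9q)(3q − 4p + 9)    [distributive law]
= (64 − 136r − 96q − 24p + 22pr + 25pq − 10p^2 + 103qr + 35q^2 + 72r^2)(−4r − 9q)(3q − 4p + 9)    [combine like terms]
= (−256r − 576q + 544r^2 + 1224qr + 384qr + 864q^2 + 96pr + 216pq − 88pr^2 − 198pqr − 100pqr − 225pq^2 + 40p^2r + 90p^2q − 412qr^2 − 927q^2r − 140q^2r − 315q^3 − 288r^3 − 648qr^2)(3q − 4p + 9)    [distributive law]
= (−256r − 576q + 544r^2 + 1608qr + 864q^2 + 96pr + 216pq − 88pr^2 − 298pqr − 225pq^2 + 40p^2r + 90p^2q − 1060qr^2 − 1067q^2r − 315q^3 − 288r^3)(3q − 4p + 9)    [combine like terms]
= −768qr + 1024pr − 2304r − 1728q^2 + 2304pq − 5184q + 1632qr^2 − 2176pr^2 + 4896r^2 + 4824q^2r − 6432pqr + 14472qr + 2592q^3 − 3456pq^2 + 7776q^2 + 288pqr − 384p^2r + 864pr + 648pq^2 − 864p^2q + 1944pq − 264pqr^2 + 352p^2r^2 − 792pr^2 − 894pq^2r + 1192p^2qr − 2682pqr − 675pq^3 + 900p^2q^2 − 2025pq^2 + 120p^2qr − 160p^3r + 360p^2r + 270p^2q^2 − 360p^3q + 810p^2q − 3180q^2r^2 + 4240pqr^2 − 9540qr^2 − 3201q^3r + 4268pq^2r − 9603q^2r − 945q^4 + 1260pq^3 − 2835q^3 − 864qr^3 + 1152pr^3 − 2592r^3    [distributive law]
= 13704qr + 1888pr − 2304r + 6048q^2 + 4248pq − 5184q − 7908qr^2 − 2968pr^2 + 4896r^2 − 4779q^2r − 8826pqr − 243q^3 − 4833pq^2 − 24p^2r − 54p^2q + 3976pqr^2 + 352p^2r^2 + 3374pq^2r + 1312p^2qr + 585pq^3 + 1170p^2q^2 − 160p^3r − 360p^3q − 3180q^2r^2 − 3201q^3r − 945q^4 − 864qr^3 + 1152pr^3 − 2592r^3    [combine like terms]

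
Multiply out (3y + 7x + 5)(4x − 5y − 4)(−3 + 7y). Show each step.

13xy − 161xy² − 214y² − 105y³ − 29y − 84x² + 196x²y + 24x + 60

(3y + 7x + 5)(4x − 5y − 4)(−3 + 7y)
= (12xy − 15y² − 12y + 28x² − 35xy − 28x + 20x − 25y − 20)(−3 + 7y)    [distributive law]
= (−23xy − 15y² − 37y + 28x² − 8x − 20)(−3 + 7y)    [combine like terms]
= 69xy − 161xy² + 45y² − 105y³ + 111y − 259y² − 84x² + 196x²y + 24x − 56xy + 60 − 140y    [distributive law]
= 13xy − 161xy² − 214y² − 105y³ − 29y − 84x² + 196x²y + 24x + 60    [combine like terms]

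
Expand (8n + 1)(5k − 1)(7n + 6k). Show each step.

(8n + 1)(5k − 1)(7n + 6k)
= (40kn − 8n + 5k − 1)(7n + 6k)    [distributive law]
= 280kn^2 + 240k^2n − 56n^2 − 48kn + 35kn + 30k^2 − 7n − 6k    [distributive law]
= 280kn^2 + 240k^2n − 56n^2 − 13kn + 30k^2 − 7n − 6k    [combine like terms]

280kn^2 + 240k^2n − 56n^2 − 13kn + 30k^2 − 7n − 6k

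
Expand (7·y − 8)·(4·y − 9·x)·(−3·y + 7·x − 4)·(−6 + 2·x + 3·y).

456·y^3 + 987·x·y^3 − 252·y^4 − 2906·x·y^2 − 553·x^2·y^2 + 480·y^2 + 3782·x^2·y − 882·x^3·y + 520·x·y − 768·y − 3600·x^2 + 1008·x^3 + 1728·x

(7·y − 8)·(4·y − 9·x)·(−3·y + 7·x − 4)·(−6 + 2·x + 3·y)
= (28·y^2 − 63·x·y − 32·y + 72·x)·(−3·y + 7·x − 4)·(−6 + 2·x + 3·y)    [distributive law]
= (−84·y^3 + 196·x·y^2 − 112·y^2 + 189·x·y^2 − 441·x^2·y + 252·x·y + 96·y^2 − 224·x·y + 128·y − 216·x·y + 504·x^2 − 288·x)·(−6 + 2·x + 3·y)    [distributive law]
= (−84·y^3 + 385·x·y^2 − 16·y^2 − 441·x^2·y − 188·x·y + 128·y + 504·x^2 − 288·x)·(−6 + 2·x + 3·y)    [combine like terms]
= 504·y^3 − 168·x·y^3 − 252·y^4 − 2310·x·y^2 + 770·x^2·y^2 + 1155·x·y^3 + 96·y^2 − 32·x·y^2 − 48·y^3 + 2646·x^2·y − 882·x^3·y − 1323·x^2·y^2 + 1128·x·y − 376·x^2·y − 564·x·y^2 − 768·y + 256·x·y + 384·y^2 − 3024·x^2 + 1008·x^3 + 1512·x^2·y + 1728·x − 576·x^2 − 864·x·y    [distributive law]
= 456·y^3 + 987·x·y^3 − 252·y^4 − 2906·x·y^2 − 553·x^2·y^2 + 480·y^2 + 3782·x^2·y − 882·x^3·y + 520·x·y − 768·y − 3600·x^2 + 1008·x^3 + 1728·x    [combine like terms]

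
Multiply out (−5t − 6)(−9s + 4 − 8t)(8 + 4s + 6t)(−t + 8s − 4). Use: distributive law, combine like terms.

(−5t − 6)(−9s + 4 − 8t)(8 + 4s + 6t)(−t + 8s − 4)
= (45st − 20t + 40t² + 54s − 24 + 48t)(8 + 4s + 6t)(−t + 8s − 4)    [distributive law]
= (45st + 28t + 40t² + 54s − 24)(8 + 4s + 6t)(−t + 8s − 4)    [combine like terms]
= (360st + 180s²t + 270st² + 224t + 112st + 168t² + 320t² + 160st² + 240t³ + 432s + 216s² + 324st − 192 − 96s − 144t)(−t + 8s − 4)    [distributive law]
= (796st + 180s²t + 430st² + 80t + 488t² + 240t³ + 336s + 216s² − 192)(−t + 8s − 4)    [combine like terms]
= −796st² + 6368s²t − 3184st − 180s²t² + 1440s³t − 720s²t − 430st³ + 3440s²t² − 1720st² − 80t² + 640st − 320t − 488t³ + 3904st² − 1952t² − 240t⁴ + 1920st³ − 960t³ − 336st + 2688s² − 1344s − 216s²t + 1728s³ − 864s² + 192t − 1536s + 768    [distributive law]
= 1388st² + 5432s²t − 2880st + 3260s²t² + 1440s³t + 1490st³ − 2032t² − 128t − 1448t³ − 240t⁴ + 1824s² − 2880s + 1728s³ + 768    [combine like terms]

1388st² + 5432s²t − 2880st + 3260s²t² + 1440s³t + 1490st³ − 2032t² − 128t − 1448t³ − 240t⁴ + 1824s² − 2880s + 1728s³ + 768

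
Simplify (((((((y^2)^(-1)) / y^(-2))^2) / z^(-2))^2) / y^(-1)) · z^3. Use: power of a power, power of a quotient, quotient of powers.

y·z^7

(((((((y^2)^(-1)) / y^(-2))^2) / z^(-2))^2) / y^(-1)) · z^3
= (((((((y^2)^(-1)) / y^(-2))^2)^2) / ((z^(-2))^2)) / y^(-1)) · z^3    [power of a quotient]
= ((((((y^2)^(-1)) / y^(-2))^4) / ((z^(-2))^2)) / y^(-1)) · z^3    [power of a power]
= ((((((y^2)^(-1))^4) / ((y^(-2))^4)) / ((z^(-2))^2)) / y^(-1)) · z^3    [power of a quotient]
= (((((y^2)^(-4)) / ((y^(-2))^4)) / ((z^(-2))^2)) / y^(-1)) · z^3    [power of a power]
= (((y^(-8) / ((y^(-2))^4)) / ((z^(-2))^2)) / y^(-1)) · z^3    [power of a power]
= (((y^(-8) / y^(-8)) / ((z^(-2))^2)) / y^(-1)) · z^3    [power of a power]
= ((y^0 / ((z^(-2))^2)) / y^(-1)) · z^3    [quotient of powers]
= ((y^0 / z^(-4)) / y^(-1)) · z^3    [power of a power]
= y·z^7    [quotient of powers]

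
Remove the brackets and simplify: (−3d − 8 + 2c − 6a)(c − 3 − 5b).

−3cd + 9d + 15bd − 14c + 24 + 40b + 2c^2 − 10bc − 6ac + 18a + 30ab

(−3d − 8 + 2c − 6a)(c − 3 − 5b)
= −3cd + 9d + 15bd − 8c + 24 + 40b + 2c^2 − 6c − 10bc − 6ac + 18a + 30ab    [distributive law]
= −3cd + 9d + 15bd − 14c + 24 + 40b + 2c^2 − 10bc − 6ac + 18a + 30ab    [combine like terms]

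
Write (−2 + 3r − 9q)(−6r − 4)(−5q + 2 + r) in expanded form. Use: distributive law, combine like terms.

32q + 16 + 8r + 144qr^2 − 36r^2 − 18r^3 − 270q^2r + 144qr − 180q^2

(−2 + 3r − 9q)(−6r − 4)(−5q + 2 + r)
= (12r + 8 − 18r^2 − 12r + 54qr + 36q)(−5q + 2 + r)    [distributive law]
= (8 − 18r^2 + 54qr + 36q)(−5q + 2 + r)    [combine like terms]
= −40q + 16 + 8r + 90qr^2 − 36r^2 − 18r^3 − 270q^2r + 108qr + 54qr^2 − 180q^2 + 72q + 36qr    [distributive law]
= 32q + 16 + 8r + 144qr^2 − 36r^2 − 18r^3 − 270q^2r + 144qr − 180q^2    [combine like terms]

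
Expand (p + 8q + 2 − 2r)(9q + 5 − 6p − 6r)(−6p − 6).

(p + 8q + 2 − 2r)(9q + 5 − 6p − 6r)(−6p − 6)
= (9pq + 5p − 6p^2 − 6pr + 72q^2 + 40q − 48pq − 48qr + 18q + 10 − 12p − 12r − 18qr − 10r + 12pr + 12r^2)(−6p − 6)    [distributive law]
= (−39pq − 7p − 6p^2 + 6pr + 72q^2 + 58q − 66qr + 10 − 22r + 12r^2)(−6p − 6)    [combine like terms]
= 234p^2q + 234pq + 42p^2 + 42p + 36p^3 + 36p^2 − 36p^2r − 36pr − 432pq^2 − 432q^2 − 348pq − 348q + 396pqr + 396qr − 60p − 60 + 132pr + 132r − 72pr^2 − 72r^2    [distributive law]
= 234p^2q − 114pq + 78p^2 − 18p + 36p^3 − 36p^2r + 96pr − 432pq^2 − 432q^2 − 348q + 396pqr + 396qr − 60 + 132r − 72pr^2 − 72r^2    [combine like terms]

234p^2q − 114pq + 78p^2 − 18p + 36p^3 − 36p^2r + 96pr − 432pq^2 − 432q^2 − 348q + 396pqr + 396qr − 60 + 132r − 72pr^2 − 72r^2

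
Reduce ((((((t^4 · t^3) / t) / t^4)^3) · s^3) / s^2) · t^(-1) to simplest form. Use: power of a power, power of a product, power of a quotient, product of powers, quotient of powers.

st^5

((((((t^4 · t^3) / t) / t^4)^3) · s^3) / s^2) · t^(-1)
= ((((((t^4 · t^3) / t)^3) / ((t^4)^3)) · s^3) / s^2) · t^(-1)    [power of a quotient]
= ((((((t^4 · t^3)^3) / (t^3)) / ((t^4)^3)) · s^3) / s^2) · t^(-1)    [power of a quotient]
= (((((((t^4)^3) · ((t^3)^3)) / (t^3)) / ((t^4)^3)) · s^3) / s^2) · t^(-1)    [power of a product]
= (((((t^12 · ((t^3)^3)) / (t^3)) / ((t^4)^3)) · s^3) / s^2) · t^(-1)    [power of a power]
= (((((t^12 · t^9) / (t^3)) / ((t^4)^3)) · s^3) / s^2) · t^(-1)    [power of a power]
= ((((t^21 / (t^3)) / ((t^4)^3)) · s^3) / s^2) · t^(-1)    [product of powers]
= (((t^18 / ((t^4)^3)) · s^3) / s^2) · t^(-1)    [quotient of powers]
= (((t^18 / t^12) · s^3) / s^2) · t^(-1)    [power of a power]
= ((t^6 · s^3) / s^2) · t^(-1)    [quotient of powers]
= st^5    [quotient of powers; product of powers]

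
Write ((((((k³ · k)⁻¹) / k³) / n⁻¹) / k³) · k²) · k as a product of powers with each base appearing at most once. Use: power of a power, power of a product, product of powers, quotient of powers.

((((((k³ · k)⁻¹) / k³) / n⁻¹) / k³) · k²) · k
= (((((((k³)⁻¹) · (k⁻¹)) / k³) / n⁻¹) / k³) · k²) · k    [power of a product]
= (((((k⁻³ · (k⁻¹)) / k³) / n⁻¹) / k³) · k²) · k    [power of a power]
= ((((k⁻⁴ / k³) / n⁻¹) / k³) · k²) · k    [product of powers]
= (((k⁻⁷ / n⁻¹) / k³) · k²) · k    [quotient of powers]
= k⁻⁷n    [quotient of powers; product of powers]

k⁻⁷n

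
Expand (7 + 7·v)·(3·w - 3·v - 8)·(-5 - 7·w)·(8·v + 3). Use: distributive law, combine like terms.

(7 + 7·v)·(3·w - 3·v - 8)·(-5 - 7·w)·(8·v + 3)
= (21·w - 21·v - 56 + 21·v·w - 21·v^2 - 56·v)·(-5 - 7·w)·(8·v + 3)    [distributive law]
= (21·w - 77·v - 56 + 21·v·w - 21·v^2)·(-5 - 7·w)·(8·v + 3)    [combine like terms]
= (-105·w - 147·w^2 + 385·v + 539·v·w + 280 + 392·w - 105·v·w - 147·v·w^2 + 105·v^2 + 147·v^2·w)·(8·v + 3)    [distributive law]
= (287·w - 147·w^2 + 385·v + 434·v·w + 280 - 147·v·w^2 + 105·v^2 + 147·v^2·w)·(8·v + 3)    [combine like terms]
= 2296·v·w + 861·w - 1176·v·w^2 - 441·w^2 + 3080·v^2 + 1155·v + 3472·v^2·w + 1302·v·w + 2240·v + 840 - 1176·v^2·w^2 - 441·v·w^2 + 840·v^3 + 315·v^2 + 1176·v^3·w + 441·v^2·w    [distributive law]
= 3598·v·w + 861·w - 1617·v·w^2 - 441·w^2 + 3395·v^2 + 3395·v + 3913·v^2·w + 840 - 1176·v^2·w^2 + 840·v^3 + 1176·v^3·w    [combine like terms]

3598·v·w + 861·w - 1617·v·w^2 - 441·w^2 + 3395·v^2 + 3395·v + 3913·v^2·w + 840 - 1176·v^2·w^2 + 840·v^3 + 1176·v^3·w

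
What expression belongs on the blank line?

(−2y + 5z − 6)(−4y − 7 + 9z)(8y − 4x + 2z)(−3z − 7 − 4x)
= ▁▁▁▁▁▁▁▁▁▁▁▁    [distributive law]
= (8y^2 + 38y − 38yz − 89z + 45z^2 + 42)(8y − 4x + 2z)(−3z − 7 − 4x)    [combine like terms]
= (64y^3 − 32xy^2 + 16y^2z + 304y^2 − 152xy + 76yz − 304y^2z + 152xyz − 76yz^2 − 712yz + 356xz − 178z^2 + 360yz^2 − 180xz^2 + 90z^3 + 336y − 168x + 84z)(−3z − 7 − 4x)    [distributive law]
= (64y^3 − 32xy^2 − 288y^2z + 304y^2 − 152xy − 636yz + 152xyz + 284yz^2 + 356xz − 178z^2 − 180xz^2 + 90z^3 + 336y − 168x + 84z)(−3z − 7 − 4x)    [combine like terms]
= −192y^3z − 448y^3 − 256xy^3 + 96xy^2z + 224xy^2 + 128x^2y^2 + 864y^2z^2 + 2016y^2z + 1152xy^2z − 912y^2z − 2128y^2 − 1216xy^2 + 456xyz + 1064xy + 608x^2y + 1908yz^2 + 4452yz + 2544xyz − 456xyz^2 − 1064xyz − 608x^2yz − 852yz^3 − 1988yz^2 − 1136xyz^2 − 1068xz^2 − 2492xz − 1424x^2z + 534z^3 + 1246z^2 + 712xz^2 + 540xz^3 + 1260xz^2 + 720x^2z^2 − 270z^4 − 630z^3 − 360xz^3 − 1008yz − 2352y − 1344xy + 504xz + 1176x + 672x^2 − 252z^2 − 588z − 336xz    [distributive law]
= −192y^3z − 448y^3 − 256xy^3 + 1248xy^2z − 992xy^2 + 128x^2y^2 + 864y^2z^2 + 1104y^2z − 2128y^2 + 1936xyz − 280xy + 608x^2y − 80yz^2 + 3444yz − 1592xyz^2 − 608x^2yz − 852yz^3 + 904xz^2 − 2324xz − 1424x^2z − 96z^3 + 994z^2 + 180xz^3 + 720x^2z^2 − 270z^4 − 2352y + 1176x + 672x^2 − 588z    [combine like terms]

By distributive law:

(8y^2 + 14y − 18yz − 20yz − 35z + 45z^2 + 24y + 42 − 54z)(8y − 4x + 2z)(−3z − 7 − 4x)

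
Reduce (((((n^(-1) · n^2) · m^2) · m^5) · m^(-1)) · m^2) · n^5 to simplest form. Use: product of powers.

(((((n^(-1) · n^2) · m^2) · m^5) · m^(-1)) · m^2) · n^5
= ((((n · m^2) · m^5) · m^(-1)) · m^2) · n^5    [product of powers]
= m^8n^6    [product of powers]

m^8n^6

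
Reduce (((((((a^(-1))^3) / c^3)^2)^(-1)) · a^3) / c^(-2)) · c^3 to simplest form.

a^9·c^11

(((((((a^(-1))^3) / c^3)^2)^(-1)) · a^3) / c^(-2)) · c^3
= ((((((a^(-1))^3) / c^3)^(-2)) · a^3) / c^(-2)) · c^3    [power of a power]
= ((((((a^(-1))^3)^(-2)) / ((c^3)^(-2))) · a^3) / c^(-2)) · c^3    [power of a quotient]
= (((((a^(-1))^(-6)) / ((c^3)^(-2))) · a^3) / c^(-2)) · c^3    [power of a power]
= (((a^6 / ((c^3)^(-2))) · a^3) / c^(-2)) · c^3    [power of a power]
= (((a^6 / c^(-6)) · a^3) / c^(-2)) · c^3    [power of a power]
= a^9·c^11    [quotient of powers; product of powers]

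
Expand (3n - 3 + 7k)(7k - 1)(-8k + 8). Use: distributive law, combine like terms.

-168k^2n + 192kn - 24n + 616k^2 - 248k + 24 - 392k^3

(3n - 3 + 7k)(7k - 1)(-8k + 8)
= (21kn - 3n - 21k + 3 + 49k^2 - 7k)(-8k + 8)    [distributive law]
= (21kn - 3n - 28k + 3 + 49k^2)(-8k + 8)    [combine like terms]
= -168k^2n + 168kn + 24kn - 24n + 224k^2 - 224k - 24k + 24 - 392k^3 + 392k^2    [distributive law]
= -168k^2n + 192kn - 24n + 616k^2 - 248k + 24 - 392k^3    [combine like terms]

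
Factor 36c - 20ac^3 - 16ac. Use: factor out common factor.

36c - 20ac^3 - 16ac
= 4(9c - 5ac^3 - 4ac)    [factor out 4]
= 4c(9 - 5ac^2 - 4a)    [factor out c]

4c(9 - 5ac^2 - 4a)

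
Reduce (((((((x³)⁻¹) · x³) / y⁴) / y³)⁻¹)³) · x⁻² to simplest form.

(((((((x³)⁻¹) · x³) / y⁴) / y³)⁻¹)³) · x⁻²
= ((((((x³)⁻¹) · x³) / y⁴) / y³)⁻³) · x⁻²    [power of a power]
= ((((((x³)⁻¹) · x³) / y⁴)⁻³) / ((y³)⁻³)) · x⁻²    [power of a quotient]
= ((((((x³)⁻¹) · x³)⁻³) / ((y⁴)⁻³)) / ((y³)⁻³)) · x⁻²    [power of a quotient]
= ((((((x³)⁻¹)⁻³) · ((x³)⁻³)) / ((y⁴)⁻³)) / ((y³)⁻³)) · x⁻²    [power of a product]
= (((((x³)³) · ((x³)⁻³)) / ((y⁴)⁻³)) / ((y³)⁻³)) · x⁻²    [power of a power]
= (((x⁹ · ((x³)⁻³)) / ((y⁴)⁻³)) / ((y³)⁻³)) · x⁻²    [power of a power]
= (((x⁹ · x⁻⁹) / ((y⁴)⁻³)) / ((y³)⁻³)) · x⁻²    [power of a power]
= ((x⁰ / ((y⁴)⁻³)) / ((y³)⁻³)) · x⁻²    [product of powers]
= ((x⁰ / y⁻¹²) / ((y³)⁻³)) · x⁻²    [power of a power]
= ((x⁰ / y⁻¹²) / y⁻⁹) · x⁻²    [power of a power]
= x⁻²y²¹    [quotient of powers; product of powers]

x⁻²y²¹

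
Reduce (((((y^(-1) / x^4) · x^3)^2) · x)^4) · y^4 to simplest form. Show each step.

x^(-4)y^(-4)

(((((y^(-1) / x^4) · x^3)^2) · x)^4) · y^4
= (((((y^(-1) / x^4) · x^3)^2)^4) · (x^4)) · y^4    [power of a product]
= ((((y^(-1) / x^4) · x^3)^8) · (x^4)) · y^4    [power of a power]
= ((((y^(-1) / x^4)^8) · ((x^3)^8)) · (x^4)) · y^4    [power of a product]
= (((((y^(-1))^8) / ((x^4)^8)) · ((x^3)^8)) · (x^4)) · y^4    [power of a quotient]
= (((y^(-8) / ((x^4)^8)) · ((x^3)^8)) · (x^4)) · y^4    [power of a power]
= (((y^(-8) / x^32) · ((x^3)^8)) · (x^4)) · y^4    [power of a power]
= (((y^(-8) / x^32) · x^24) · (x^4)) · y^4    [power of a power]
= x^(-4)y^(-4)    [quotient of powers; product of powers]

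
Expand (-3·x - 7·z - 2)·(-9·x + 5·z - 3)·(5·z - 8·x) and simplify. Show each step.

-249·x²·z - 216·x³ + 520·x·z² + 47·x·z - 216·x² - 175·z³ + 55·z² + 30·z - 48·x

(-3·x - 7·z - 2)·(-9·x + 5·z - 3)·(5·z - 8·x)
= (27·x² - 15·x·z + 9·x + 63·x·z - 35·z² + 21·z + 18·x - 10·z + 6)·(5·z - 8·x)    [distributive law]
= (27·x² + 48·x·z + 27·x - 35·z² + 11·z + 6)·(5·z - 8·x)    [combine like terms]
= 135·x²·z - 216·x³ + 240·x·z² - 384·x²·z + 135·x·z - 216·x² - 175·z³ + 280·x·z² + 55·z² - 88·x·z + 30·z - 48·x    [distributive law]
= -249·x²·z - 216·x³ + 520·x·z² + 47·x·z - 216·x² - 175·z³ + 55·z² + 30·z - 48·x    [combine like terms]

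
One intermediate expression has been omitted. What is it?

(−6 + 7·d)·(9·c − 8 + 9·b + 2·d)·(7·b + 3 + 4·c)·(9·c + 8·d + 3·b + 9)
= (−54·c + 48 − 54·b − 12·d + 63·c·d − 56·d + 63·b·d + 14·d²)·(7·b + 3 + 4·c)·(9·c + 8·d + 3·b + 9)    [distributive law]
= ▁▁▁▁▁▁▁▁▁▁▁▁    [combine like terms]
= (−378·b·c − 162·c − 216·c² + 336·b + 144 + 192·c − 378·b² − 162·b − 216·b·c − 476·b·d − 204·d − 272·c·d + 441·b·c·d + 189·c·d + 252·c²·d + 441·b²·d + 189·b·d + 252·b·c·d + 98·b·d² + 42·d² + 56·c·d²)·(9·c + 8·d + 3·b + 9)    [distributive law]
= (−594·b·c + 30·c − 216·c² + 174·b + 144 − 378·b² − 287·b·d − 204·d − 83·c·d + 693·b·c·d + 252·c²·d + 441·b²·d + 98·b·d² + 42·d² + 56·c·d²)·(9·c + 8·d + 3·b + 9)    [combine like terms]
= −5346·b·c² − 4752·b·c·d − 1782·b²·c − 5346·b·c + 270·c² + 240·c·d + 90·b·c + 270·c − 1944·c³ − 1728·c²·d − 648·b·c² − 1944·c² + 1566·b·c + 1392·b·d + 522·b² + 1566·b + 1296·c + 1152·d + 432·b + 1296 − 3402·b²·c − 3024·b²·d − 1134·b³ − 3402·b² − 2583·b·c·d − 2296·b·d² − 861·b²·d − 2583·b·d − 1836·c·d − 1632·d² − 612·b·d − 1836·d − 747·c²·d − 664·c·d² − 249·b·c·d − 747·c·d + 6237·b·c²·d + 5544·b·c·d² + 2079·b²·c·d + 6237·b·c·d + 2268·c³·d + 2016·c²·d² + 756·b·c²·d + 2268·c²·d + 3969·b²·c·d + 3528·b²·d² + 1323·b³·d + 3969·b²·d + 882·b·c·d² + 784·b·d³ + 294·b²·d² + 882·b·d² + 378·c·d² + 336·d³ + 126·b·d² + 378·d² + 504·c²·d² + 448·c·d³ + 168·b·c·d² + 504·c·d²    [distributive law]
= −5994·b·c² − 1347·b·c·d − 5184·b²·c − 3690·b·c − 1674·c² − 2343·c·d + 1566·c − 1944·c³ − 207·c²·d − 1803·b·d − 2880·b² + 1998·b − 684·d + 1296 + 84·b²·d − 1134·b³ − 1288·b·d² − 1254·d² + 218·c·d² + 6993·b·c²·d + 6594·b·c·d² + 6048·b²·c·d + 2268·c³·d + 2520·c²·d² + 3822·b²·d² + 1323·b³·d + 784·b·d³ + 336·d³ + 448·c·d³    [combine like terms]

After combine like terms, the bracketed line is:

(−54·c + 48 − 54·b − 68·d + 63·c·d + 63·b·d + 14·d²)·(7·b + 3 + 4·c)·(9·c + 8·d + 3·b + 9)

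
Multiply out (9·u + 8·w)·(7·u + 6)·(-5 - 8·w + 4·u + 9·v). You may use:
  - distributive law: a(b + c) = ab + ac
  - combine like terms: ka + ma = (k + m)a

-99·u^2 - 280·u^2·w + 252·u^3 + 567·u^2·v - 270·u - 520·u·w + 486·u·v - 448·u·w^2 + 504·u·v·w - 240·w - 384·w^2 + 432·v·w

(9·u + 8·w)·(7·u + 6)·(-5 - 8·w + 4·u + 9·v)
= (63·u^2 + 54·u + 56·u·w + 48·w)·(-5 - 8·w + 4·u + 9·v)    [distributive law]
= -315·u^2 - 504·u^2·w + 252·u^3 + 567·u^2·v - 270·u - 432·u·w + 216·u^2 + 486·u·v - 280·u·w - 448·u·w^2 + 224·u^2·w + 504·u·v·w - 240·w - 384·w^2 + 192·u·w + 432·v·w    [distributive law]
= -99·u^2 - 280·u^2·w + 252·u^3 + 567·u^2·v - 270·u - 520·u·w + 486·u·v - 448·u·w^2 + 504·u·v·w - 240·w - 384·w^2 + 432·v·w    [combine like terms]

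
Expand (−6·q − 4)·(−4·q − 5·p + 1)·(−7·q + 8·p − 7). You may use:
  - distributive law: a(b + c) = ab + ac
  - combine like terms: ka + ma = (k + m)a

(−6·q − 4)·(−4·q − 5·p + 1)·(−7·q + 8·p − 7)
= (24·q^2 + 30·p·q − 6·q + 16·q + 20·p − 4)·(−7·q + 8·p − 7)    [distributive law]
= (24·q^2 + 30·p·q + 10·q + 20·p − 4)·(−7·q + 8·p − 7)    [combine like terms]
= −168·q^3 + 192·p·q^2 − 168·q^2 − 210·p·q^2 + 240·p^2·q − 210·p·q − 70·q^2 + 80·p·q − 70·q − 140·p·q + 160·p^2 − 140·p + 28·q − 32·p + 28    [distributive law]
= −168·q^3 − 18·p·q^2 − 238·q^2 + 240·p^2·q − 270·p·q − 42·q + 160·p^2 − 172·p + 28    [combine like terms]

−168·q^3 − 18·p·q^2 − 238·q^2 + 240·p^2·q − 270·p·q − 42·q + 160·p^2 − 172·p + 28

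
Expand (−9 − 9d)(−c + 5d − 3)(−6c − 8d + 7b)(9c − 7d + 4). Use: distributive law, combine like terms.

−486c³ + 486c²d − 1674c² + 1836cd² − 666cd + 567bc² − 1323bcd + 1953bc + 432d³ + 2088d² − 378bd² − 1827bd − 648c − 864d + 756b − 486c³d + 2160c²d² + 1854cd³ + 567bc²d − 3276bcd² − 2520d⁴ + 2205bd³

(−9 − 9d)(−c + 5d − 3)(−6c − 8d + 7b)(9c − 7d + 4)
= (9c − 45d + 27 + 9cd − 45d² + 27d)(−6c − 8d + 7b)(9c − 7d + 4)    [distributive law]
= (9c − 18d + 27 + 9cd − 45d²)(−6c − 8d + 7b)(9c − 7d + 4)    [combine like terms]
= (−54c² − 72cd + 63bc + 108cd + 144d² − 126bd − 162c − 216d + 189b − 54c²d − 72cd² + 63bcd + 270cd² + 360d³ − 315bd²)(9c − 7d + 4)    [distributive law]
= (−54c² + 36cd + 63bc + 144d² − 126bd − 162c − 216d + 189b − 54c²d + 198cd² + 63bcd + 360d³ − 315bd²)(9c − 7d + 4)    [combine like terms]
= −486c³ + 378c²d − 216c² + 324c²d − 252cd² + 144cd + 567bc² − 441bcd + 252bc + 1296cd² − 1008d³ + 576d² − 1134bcd + 882bd² − 504bd − 1458c² + 1134cd − 648c − 1944cd + 1512d² − 864d + 1701bc − 1323bd + 756b − 486c³d + 378c²d² − 216c²d + 1782c²d² − 1386cd³ + 792cd² + 567bc²d − 441bcd² + 252bcd + 3240cd³ − 2520d⁴ + 1440d³ − 2835bcd² + 2205bd³ − 1260bd²    [distributive law]
= −486c³ + 486c²d − 1674c² + 1836cd² − 666cd + 567bc² − 1323bcd + 1953bc + 432d³ + 2088d² − 378bd² − 1827bd − 648c − 864d + 756b − 486c³d + 2160c²d² + 1854cd³ + 567bc²d − 3276bcd² − 2520d⁴ + 2205bd³    [combine like terms]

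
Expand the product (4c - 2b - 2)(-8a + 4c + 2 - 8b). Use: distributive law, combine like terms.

(4c - 2b - 2)(-8a + 4c + 2 - 8b)
= -32ac + 16c² + 8c - 32bc + 16ab - 8bc - 4b + 16b² + 16a - 8c - 4 + 16b    [distributive law]
= -32ac + 16c² - 40bc + 16ab + 12b + 16b² + 16a - 4    [combine like terms]

-32ac + 16c² - 40bc + 16ab + 12b + 16b² + 16a - 4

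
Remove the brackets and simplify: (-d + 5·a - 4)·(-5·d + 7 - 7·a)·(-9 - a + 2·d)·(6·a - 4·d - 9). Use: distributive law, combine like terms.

(-d + 5·a - 4)·(-5·d + 7 - 7·a)·(-9 - a + 2·d)·(6·a - 4·d - 9)
= (5·d^2 - 7·d + 7·a·d - 25·a·d + 35·a - 35·a^2 + 20·d - 28 + 28·a)·(-9 - a + 2·d)·(6·a - 4·d - 9)    [distributive law]
= (5·d^2 + 13·d - 18·a·d + 63·a - 35·a^2 - 28)·(-9 - a + 2·d)·(6·a - 4·d - 9)    [combine like terms]
= (-45·d^2 - 5·a·d^2 + 10·d^3 - 117·d - 13·a·d + 26·d^2 + 162·a·d + 18·a^2·d - 36·a·d^2 - 567·a - 63·a^2 + 126·a·d + 315·a^2 + 35·a^3 - 70·a^2·d + 252 + 28·a - 56·d)·(6·a - 4·d - 9)    [distributive law]
= (-19·d^2 - 41·a·d^2 + 10·d^3 - 173·d + 275·a·d - 52·a^2·d - 539·a + 252·a^2 + 35·a^3 + 252)·(6·a - 4·d - 9)    [combine like terms]
= -114·a·d^2 + 76·d^3 + 171·d^2 - 246·a^2·d^2 + 164·a·d^3 + 369·a·d^2 + 60·a·d^3 - 40·d^4 - 90·d^3 - 1038·a·d + 692·d^2 + 1557·d + 1650·a^2·d - 1100·a·d^2 - 2475·a·d - 312·a^3·d + 208·a^2·d^2 + 468·a^2·d - 3234·a^2 + 2156·a·d + 4851·a + 1512·a^3 - 1008·a^2·d - 2268·a^2 + 210·a^4 - 140·a^3·d - 315·a^3 + 1512·a - 1008·d - 2268    [distributive law]
= -845·a·d^2 - 14·d^3 + 863·d^2 - 38·a^2·d^2 + 224·a·d^3 - 40·d^4 - 1357·a·d + 549·d + 1110·a^2·d - 452·a^3·d - 5502·a^2 + 6363·a + 1197·a^3 + 210·a^4 - 2268    [combine like terms]

-845·a·d^2 - 14·d^3 + 863·d^2 - 38·a^2·d^2 + 224·a·d^3 - 40·d^4 - 1357·a·d + 549·d + 1110·a^2·d - 452·a^3·d - 5502·a^2 + 6363·a + 1197·a^3 + 210·a^4 - 2268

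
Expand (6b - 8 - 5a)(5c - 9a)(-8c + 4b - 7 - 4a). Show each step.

(6b - 8 - 5a)(5c - 9a)(-8c + 4b - 7 - 4a)
= (30bc - 54ab - 40c + 72a - 25ac + 45a^2)(-8c + 4b - 7 - 4a)    [distributive law]
= -240bc^2 + 120b^2c - 210bc - 120abc + 432abc - 216ab^2 + 378ab + 216a^2b + 320c^2 - 160bc + 280c + 160ac - 576ac + 288ab - 504a - 288a^2 + 200ac^2 - 100abc + 175ac + 100a^2c - 360a^2c + 180a^2b - 315a^2 - 180a^3    [distributive law]
= -240bc^2 + 120b^2c - 370bc + 212abc - 216ab^2 + 666ab + 396a^2b + 320c^2 + 280c - 241ac - 504a - 603a^2 + 200ac^2 - 260a^2c - 180a^3    [combine like terms]

-240bc^2 + 120b^2c - 370bc + 212abc - 216ab^2 + 666ab + 396a^2b + 320c^2 + 280c - 241ac - 504a - 603a^2 + 200ac^2 - 260a^2c - 180a^3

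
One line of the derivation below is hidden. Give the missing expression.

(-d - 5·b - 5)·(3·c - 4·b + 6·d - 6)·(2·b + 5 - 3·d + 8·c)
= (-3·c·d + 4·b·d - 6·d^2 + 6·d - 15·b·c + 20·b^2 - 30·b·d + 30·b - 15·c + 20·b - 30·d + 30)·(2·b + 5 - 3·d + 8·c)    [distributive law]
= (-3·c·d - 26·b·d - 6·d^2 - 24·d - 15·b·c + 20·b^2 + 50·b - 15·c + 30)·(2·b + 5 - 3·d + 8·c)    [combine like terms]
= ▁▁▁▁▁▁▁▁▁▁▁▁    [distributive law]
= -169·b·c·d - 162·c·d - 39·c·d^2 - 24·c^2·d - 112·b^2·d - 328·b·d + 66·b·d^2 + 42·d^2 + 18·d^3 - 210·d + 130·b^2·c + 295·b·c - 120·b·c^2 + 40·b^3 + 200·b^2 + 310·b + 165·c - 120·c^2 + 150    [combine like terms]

By distributive law:

-6·b·c·d - 15·c·d + 9·c·d^2 - 24·c^2·d - 52·b^2·d - 130·b·d + 78·b·d^2 - 208·b·c·d - 12·b·d^2 - 30·d^2 + 18·d^3 - 48·c·d^2 - 48·b·d - 120·d + 72·d^2 - 192·c·d - 30·b^2·c - 75·b·c + 45·b·c·d - 120·b·c^2 + 40·b^3 + 100·b^2 - 60·b^2·d + 160·b^2·c + 100·b^2 + 250·b - 150·b·d + 400·b·c - 30·b·c - 75·c + 45·c·d - 120·c^2 + 60·b + 150 - 90·d + 240·c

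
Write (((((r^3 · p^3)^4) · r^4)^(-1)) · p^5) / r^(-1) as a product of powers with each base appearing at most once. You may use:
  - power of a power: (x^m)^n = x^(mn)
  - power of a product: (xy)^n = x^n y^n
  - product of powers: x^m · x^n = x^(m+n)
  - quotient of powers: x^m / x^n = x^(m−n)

(((((r^3 · p^3)^4) · r^4)^(-1)) · p^5) / r^(-1)
= (((((r^3 · p^3)^4)^(-1)) · ((r^4)^(-1))) · p^5) / r^(-1)    [power of a product]
= ((((r^3 · p^3)^(-4)) · ((r^4)^(-1))) · p^5) / r^(-1)    [power of a power]
= (((((r^3)^(-4)) · ((p^3)^(-4))) · ((r^4)^(-1))) · p^5) / r^(-1)    [power of a product]
= (((r^(-12) · ((p^3)^(-4))) · ((r^4)^(-1))) · p^5) / r^(-1)    [power of a power]
= (((r^(-12) · p^(-12)) · ((r^4)^(-1))) · p^5) / r^(-1)    [power of a power]
= (((r^(-12) · p^(-12)) · r^(-4)) · p^5) / r^(-1)    [power of a power]
= p^(-7)r^(-15)    [quotient of powers; product of powers]

p^(-7)r^(-15)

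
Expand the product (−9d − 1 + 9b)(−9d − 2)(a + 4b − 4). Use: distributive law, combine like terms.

(−9d − 1 + 9b)(−9d − 2)(a + 4b − 4)
= (81d^2 + 18d + 9d + 2 − 81bd − 18b)(a + 4b − 4)    [distributive law]
= (81d^2 + 27d + 2 − 81bd − 18b)(a + 4b − 4)    [combine like terms]
= 81ad^2 + 324bd^2 − 324d^2 + 27ad + 108bd − 108d + 2a + 8b − 8 − 81abd − 324b^2d + 324bd − 18ab − 72b^2 + 72b    [distributive law]
= 81ad^2 + 324bd^2 − 324d^2 + 27ad + 432bd − 108d + 2a + 80b − 8 − 81abd − 324b^2d − 18ab − 72b^2    [combine like terms]

81ad^2 + 324bd^2 − 324d^2 + 27ad + 432bd − 108d + 2a + 80b − 8 − 81abd − 324b^2d − 18ab − 72b^2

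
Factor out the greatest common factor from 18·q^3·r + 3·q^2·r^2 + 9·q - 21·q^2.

18·q^3·r + 3·q^2·r^2 + 9·q - 21·q^2
= 3(6·q^3·r + q^2·r^2 + 3·q - 7·q^2)    [factor out 3]
= 3·q(6·q^2·r + q·r^2 + 3 - 7·q)    [factor out q]

3·q(6·q^2·r + q·r^2 + 3 - 7·q)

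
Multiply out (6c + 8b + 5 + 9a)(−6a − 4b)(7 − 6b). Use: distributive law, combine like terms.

−252ac + 216abc − 168bc + 144b^2c − 408ab + 504ab^2 − 104b^2 + 192b^3 − 210a − 140b − 378a^2 + 324a^2b

(6c + 8b + 5 + 9a)(−6a − 4b)(7 − 6b)
= (−36ac − 24bc − 48ab − 32b^2 − 30a − 20b − 54a^2 − 36ab)(7 − 6b)    [distributive law]
= (−36ac − 24bc − 84ab − 32b^2 − 30a − 20b − 54a^2)(7 − 6b)    [combine like terms]
= −252ac + 216abc − 168bc + 144b^2c − 588ab + 504ab^2 − 224b^2 + 192b^3 − 210a + 180ab − 140b + 120b^2 − 378a^2 + 324a^2b    [distributive law]
= −252ac + 216abc − 168bc + 144b^2c − 408ab + 504ab^2 − 104b^2 + 192b^3 − 210a − 140b − 378a^2 + 324a^2b    [combine like terms]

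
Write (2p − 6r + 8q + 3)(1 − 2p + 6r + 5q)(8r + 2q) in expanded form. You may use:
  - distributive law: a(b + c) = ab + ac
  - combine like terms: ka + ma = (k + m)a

(2p − 6r + 8q + 3)(1 − 2p + 6r + 5q)(8r + 2q)
= (2p − 4p^2 + 12pr + 10pq − 6r + 12pr − 36r^2 − 30qr + 8q − 16pq + 48qr + 40q^2 + 3 − 6p + 18r + 15q)(8r + 2q)    [distributive law]
= (−4p − 4p^2 + 24pr − 6pq + 12r − 36r^2 + 18qr + 23q + 40q^2 + 3)(8r + 2q)    [combine like terms]
= −32pr − 8pq − 32p^2r − 8p^2q + 192pr^2 + 48pqr − 48pqr − 12pq^2 + 96r^2 + 24qr − 288r^3 − 72qr^2 + 144qr^2 + 36q^2r + 184qr + 46q^2 + 320q^2r + 80q^3 + 24r + 6q    [distributive law]
= −32pr − 8pq − 32p^2r − 8p^2q + 192pr^2 − 12pq^2 + 96r^2 + 208qr − 288r^3 + 72qr^2 + 356q^2r + 46q^2 + 80q^3 + 24r + 6q    [combine like terms]

−32pr − 8pq − 32p^2r − 8p^2q + 192pr^2 − 12pq^2 + 96r^2 + 208qr − 288r^3 + 72qr^2 + 356q^2r + 46q^2 + 80q^3 + 24r + 6q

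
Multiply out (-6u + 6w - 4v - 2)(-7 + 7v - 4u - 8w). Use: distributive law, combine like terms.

(-6u + 6w - 4v - 2)(-7 + 7v - 4u - 8w)
= 42u - 42uv + 24u^2 + 48uw - 42w + 42vw - 24uw - 48w^2 + 28v - 28v^2 + 16uv + 32vw + 14 - 14v + 8u + 16w    [distributive law]
= 50u - 26uv + 24u^2 + 24uw - 26w + 74vw - 48w^2 + 14v - 28v^2 + 14    [combine like terms]

50u - 26uv + 24u^2 + 24uw - 26w + 74vw - 48w^2 + 14v - 28v^2 + 14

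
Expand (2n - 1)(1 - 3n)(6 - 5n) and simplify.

35n - 61n^2 + 30n^3 - 6

(2n - 1)(1 - 3n)(6 - 5n)
= (2n - 6n^2 - 1 + 3n)(6 - 5n)    [distributive law]
= (5n - 6n^2 - 1)(6 - 5n)    [combine like terms]
= 30n - 25n^2 - 36n^2 + 30n^3 - 6 + 5n    [distributive law]
= 35n - 61n^2 + 30n^3 - 6    [combine like terms]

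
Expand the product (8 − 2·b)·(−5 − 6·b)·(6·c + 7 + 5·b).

−240·c − 280 − 466·b − 228·b·c − 106·b^2 + 72·b^2·c + 60·b^3

(8 − 2·b)·(−5 − 6·b)·(6·c + 7 + 5·b)
= (−40 − 48·b + 10·b + 12·b^2)·(6·c + 7 + 5·b)    [distributive law]
= (−40 − 38·b + 12·b^2)·(6·c + 7 + 5·b)    [combine like terms]
= −240·c − 280 − 200·b − 228·b·c − 266·b − 190·b^2 + 72·b^2·c + 84·b^2 + 60·b^3    [distributive law]
= −240·c − 280 − 466·b − 228·b·c − 106·b^2 + 72·b^2·c + 60·b^3    [combine like terms]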